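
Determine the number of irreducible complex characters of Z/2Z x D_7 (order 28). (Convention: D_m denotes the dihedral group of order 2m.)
10

Why: The number of irreducible complex representations of a finite group equals its number of conjugacy classes. For a direct product, #classes(G x H) = #classes(G) * #classes(H). Z/2Z has 2 classes (abelian), D_7 has 5 classes, so 2 * 5 = 10, so Z/2Z x D_7 (order 28) has exactly 10 irreducible complex representations.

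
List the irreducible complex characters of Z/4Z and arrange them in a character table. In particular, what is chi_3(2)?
Character table of Z/4Z (irreps indexed chi_0,...,chi_3 with chi_k(m) = zeta_4^(k*m), zeta_4 = exp(2*pi*i/4)):
  irrep \ class  {0} (size 1)  {1} (size 1)  {2} (size 1)  {3} (size 1)
  chi_0          1             1             1             1           
  chi_1          1             I             -1            -I          
  chi_2          1             -1            1             -1          
  chi_3          1             -I            -1            I           

Spot check: chi_3(2) = zeta_4^(3*2) = zeta_4^6 = -1.

Derivation: Z/4Z is abelian, so all 4 irreducible complex representations are 1-dimensional. They are given by chi_k(m) = zeta_4^(k*m) for k = 0,...,3. Row orthogonality: sum_m chi_k(m) conj(chi_l(m)) = 4 * [k = l].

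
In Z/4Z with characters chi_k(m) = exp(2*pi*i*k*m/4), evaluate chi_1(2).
chi_1(2) = zeta_4^2 = -1

Working: chi_1(2) = zeta_4^(1*2) = zeta_4^2. Since zeta_4^4 = 1, this equals zeta_4^2 = exp(2*pi*i*2/4) = -1.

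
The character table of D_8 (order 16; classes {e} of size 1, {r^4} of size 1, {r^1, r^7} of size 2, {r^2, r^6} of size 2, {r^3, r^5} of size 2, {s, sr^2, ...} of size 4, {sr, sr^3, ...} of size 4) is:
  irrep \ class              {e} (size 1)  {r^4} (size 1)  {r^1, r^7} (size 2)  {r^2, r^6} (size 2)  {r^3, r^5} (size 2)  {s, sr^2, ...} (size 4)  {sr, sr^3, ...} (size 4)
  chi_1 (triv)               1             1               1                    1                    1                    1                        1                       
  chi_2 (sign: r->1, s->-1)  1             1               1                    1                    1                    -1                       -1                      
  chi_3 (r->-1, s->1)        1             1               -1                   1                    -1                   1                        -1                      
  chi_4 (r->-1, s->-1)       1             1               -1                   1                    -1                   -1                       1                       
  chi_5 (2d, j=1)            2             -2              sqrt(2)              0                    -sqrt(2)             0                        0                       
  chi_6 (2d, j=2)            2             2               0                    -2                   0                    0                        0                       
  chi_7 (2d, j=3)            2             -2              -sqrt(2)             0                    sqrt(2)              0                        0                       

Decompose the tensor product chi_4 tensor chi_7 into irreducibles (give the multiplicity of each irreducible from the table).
chi_4 tensor chi_7 = chi_5 (all other irreducibles have multiplicity 0).

Reasoning: The character of a tensor product is the pointwise product (chi_4 * chi_7)(C) = chi_4(C) * chi_7(C):
  {e}: (1)*(2), {r^4}: (1)*(-2), {r^1, r^7}: (-1)*(-sqrt(2)), {r^2, r^6}: (1)*(0), {r^3, r^5}: (-1)*(sqrt(2)), {s, sr^2, ...}: (-1)*(0), {sr, sr^3, ...}: (1)*(0)
so (chi_4 * chi_7) takes values
  {e} -> 2, {r^4} -> -2, {r^1, r^7} -> sqrt(2), {r^2, r^6} -> 0, {r^3, r^5} -> -sqrt(2), {s, sr^2, ...} -> 0, {sr, sr^3, ...} -> 0.
Now take the inner product of this character with each irreducible chi from the table, <chi_4*chi_7, chi> = (1/16) sum_C |C| (chi_4*chi_7)(C) conj(chi(C)):
  <chi_4*chi_7, chi_1> = (1/16)[1*(2)*conj(1) + 1*(-2)*conj(1) + 2*(sqrt(2))*conj(1) + 2*(0)*conj(1) + 2*(-sqrt(2))*conj(1) + 4*(0)*conj(1) + 4*(0)*conj(1)]
      = (1/16)[(2) + (-2) + (2*sqrt(2)) + (0) + (-2*sqrt(2)) + (0) + (0)] = 0/16 = 0
  <chi_4*chi_7, chi_2> = (1/16)[1*(2)*conj(1) + 1*(-2)*conj(1) + 2*(sqrt(2))*conj(1) + 2*(0)*conj(1) + 2*(-sqrt(2))*conj(1) + 4*(0)*conj(-1) + 4*(0)*conj(-1)]
      = (1/16)[(2) + (-2) + (2*sqrt(2)) + (0) + (-2*sqrt(2)) + (0) + (0)] = 0/16 = 0
  <chi_4*chi_7, chi_3> = (1/16)[1*(2)*conj(1) + 1*(-2)*conj(1) + 2*(sqrt(2))*conj(-1) + 2*(0)*conj(1) + 2*(-sqrt(2))*conj(-1) + 4*(0)*conj(1) + 4*(0)*conj(-1)]
      = (1/16)[(2) + (-2) + (-2*sqrt(2)) + (0) + (2*sqrt(2)) + (0) + (0)] = 0/16 = 0
  <chi_4*chi_7, chi_4> = (1/16)[1*(2)*conj(1) + 1*(-2)*conj(1) + 2*(sqrt(2))*conj(-1) + 2*(0)*conj(1) + 2*(-sqrt(2))*conj(-1) + 4*(0)*conj(-1) + 4*(0)*conj(1)]
      = (1/16)[(2) + (-2) + (-2*sqrt(2)) + (0) + (2*sqrt(2)) + (0) + (0)] = 0/16 = 0
  <chi_4*chi_7, chi_5> = (1/16)[1*(2)*conj(2) + 1*(-2)*conj(-2) + 2*(sqrt(2))*conj(sqrt(2)) + 2*(0)*conj(0) + 2*(-sqrt(2))*conj(-sqrt(2)) + 4*(0)*conj(0) + 4*(0)*conj(0)]
      = (1/16)[(4) + (4) + (4) + (0) + (4) + (0) + (0)] = 16/16 = 1
  <chi_4*chi_7, chi_6> = (1/16)[1*(2)*conj(2) + 1*(-2)*conj(2) + 2*(sqrt(2))*conj(0) + 2*(0)*conj(-2) + 2*(-sqrt(2))*conj(0) + 4*(0)*conj(0) + 4*(0)*conj(0)]
      = (1/16)[(4) + (-4) + (0) + (0) + (0) + (0) + (0)] = 0/16 = 0
  <chi_4*chi_7, chi_7> = (1/16)[1*(2)*conj(2) + 1*(-2)*conj(-2) + 2*(sqrt(2))*conj(-sqrt(2)) + 2*(0)*conj(0) + 2*(-sqrt(2))*conj(sqrt(2)) + 4*(0)*conj(0) + 4*(0)*conj(0)]
      = (1/16)[(4) + (4) + (-4) + (0) + (-4) + (0) + (0)] = 0/16 = 0
Hence the multiplicities are chi_5: 1. Dimension check: dim(chi_4)*dim(chi_7) = 1*2 = 2 and sum (mult * dim) = 1*2 = 2.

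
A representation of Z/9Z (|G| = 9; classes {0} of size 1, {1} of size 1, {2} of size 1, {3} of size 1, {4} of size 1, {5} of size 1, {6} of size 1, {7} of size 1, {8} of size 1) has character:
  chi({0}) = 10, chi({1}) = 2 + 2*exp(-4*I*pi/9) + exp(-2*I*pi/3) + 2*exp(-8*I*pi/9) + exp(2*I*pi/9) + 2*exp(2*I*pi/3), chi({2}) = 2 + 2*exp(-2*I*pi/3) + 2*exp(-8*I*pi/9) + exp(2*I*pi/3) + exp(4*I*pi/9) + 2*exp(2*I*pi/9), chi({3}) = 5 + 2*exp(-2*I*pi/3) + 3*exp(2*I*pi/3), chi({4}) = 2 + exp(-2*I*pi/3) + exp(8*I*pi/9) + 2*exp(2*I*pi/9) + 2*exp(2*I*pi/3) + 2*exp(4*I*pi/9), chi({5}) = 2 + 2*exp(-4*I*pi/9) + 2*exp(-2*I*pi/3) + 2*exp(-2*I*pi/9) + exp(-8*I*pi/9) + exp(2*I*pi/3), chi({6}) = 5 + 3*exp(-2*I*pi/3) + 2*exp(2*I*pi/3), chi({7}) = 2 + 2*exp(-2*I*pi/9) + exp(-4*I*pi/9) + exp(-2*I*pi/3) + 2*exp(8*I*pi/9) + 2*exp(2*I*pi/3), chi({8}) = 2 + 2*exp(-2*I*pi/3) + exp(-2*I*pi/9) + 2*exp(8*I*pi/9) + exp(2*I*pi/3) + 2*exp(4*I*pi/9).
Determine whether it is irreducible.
Not irreducible (reducible): <chi, chi> = 18 > 1.

Justification: <chi, chi> = (1/|G|) sum_C |C| * |chi(C)|^2 = (1/9)[1*|10|^2 + 1*|2 + 2*exp(-4*I*pi/9) + exp(-2*I*pi/3) + 2*exp(-8*I*pi/9) + exp(2*I*pi/9) + 2*exp(2*I*pi/3)|^2 + 1*|2 + 2*exp(-2*I*pi/3) + 2*exp(-8*I*pi/9) + exp(2*I*pi/3) + exp(4*I*pi/9) + 2*exp(2*I*pi/9)|^2 + 1*|5 + 2*exp(-2*I*pi/3) + 3*exp(2*I*pi/3)|^2 + 1*|2 + exp(-2*I*pi/3) + exp(8*I*pi/9) + 2*exp(2*I*pi/9) + 2*exp(2*I*pi/3) + 2*exp(4*I*pi/9)|^2 + 1*|2 + 2*exp(-4*I*pi/9) + 2*exp(-2*I*pi/3) + 2*exp(-2*I*pi/9) + exp(-8*I*pi/9) + exp(2*I*pi/3)|^2 + 1*|5 + 3*exp(-2*I*pi/3) + 2*exp(2*I*pi/3)|^2 + 1*|2 + 2*exp(-2*I*pi/9) + exp(-4*I*pi/9) + exp(-2*I*pi/3) + 2*exp(8*I*pi/9) + 2*exp(2*I*pi/3)|^2 + 1*|2 + 2*exp(-2*I*pi/3) + exp(-2*I*pi/9) + 2*exp(8*I*pi/9) + exp(2*I*pi/3) + 2*exp(4*I*pi/9)|^2]
  = (1/9)[(100) + (18 + 14*exp(-4*I*pi/9) + 10*exp(-2*I*pi/3) + 6*exp(-2*I*pi/9) + 11*exp(-8*I*pi/9) + 11*exp(8*I*pi/9) + 6*exp(2*I*pi/9) + 10*exp(2*I*pi/3) + 14*exp(4*I*pi/9)) + (18 + 10*exp(-2*I*pi/3) + 11*exp(-2*I*pi/9) + 6*exp(-4*I*pi/9) + 14*exp(-8*I*pi/9) + 14*exp(8*I*pi/9) + 6*exp(4*I*pi/9) + 11*exp(2*I*pi/9) + 10*exp(2*I*pi/3)) + (7) + (18 + 11*exp(-4*I*pi/9) + 14*exp(-2*I*pi/9) + 10*exp(-2*I*pi/3) + 6*exp(-8*I*pi/9) + 6*exp(8*I*pi/9) + 10*exp(2*I*pi/3) + 14*exp(2*I*pi/9) + 11*exp(4*I*pi/9)) + (18 + 11*exp(-4*I*pi/9) + 14*exp(-2*I*pi/9) + 10*exp(-2*I*pi/3) + 6*exp(-8*I*pi/9) + 6*exp(8*I*pi/9) + 10*exp(2*I*pi/3) + 14*exp(2*I*pi/9) + 11*exp(4*I*pi/9)) + (7) + (18 + 10*exp(-2*I*pi/3) + 11*exp(-2*I*pi/9) + 6*exp(-4*I*pi/9) + 14*exp(-8*I*pi/9) + 14*exp(8*I*pi/9) + 6*exp(4*I*pi/9) + 11*exp(2*I*pi/9) + 10*exp(2*I*pi/3)) + (18 + 14*exp(-4*I*pi/9) + 10*exp(-2*I*pi/3) + 6*exp(-2*I*pi/9) + 11*exp(-8*I*pi/9) + 11*exp(8*I*pi/9) + 6*exp(2*I*pi/9) + 10*exp(2*I*pi/3) + 14*exp(4*I*pi/9))] = 162/9 = 18.
(Exp terms are combined using exp(i*s)*conj(exp(i*t)) = exp(i*(s-t)), and sums of them are collapsed using the identity that for every m > 1 the m distinct m-th roots of unity sum to 0, e.g. 1 + exp(2*I*pi/3) + exp(-2*I*pi/3) = 0.)
A character is irreducible iff <chi, chi> = 1, so this representation is reducible.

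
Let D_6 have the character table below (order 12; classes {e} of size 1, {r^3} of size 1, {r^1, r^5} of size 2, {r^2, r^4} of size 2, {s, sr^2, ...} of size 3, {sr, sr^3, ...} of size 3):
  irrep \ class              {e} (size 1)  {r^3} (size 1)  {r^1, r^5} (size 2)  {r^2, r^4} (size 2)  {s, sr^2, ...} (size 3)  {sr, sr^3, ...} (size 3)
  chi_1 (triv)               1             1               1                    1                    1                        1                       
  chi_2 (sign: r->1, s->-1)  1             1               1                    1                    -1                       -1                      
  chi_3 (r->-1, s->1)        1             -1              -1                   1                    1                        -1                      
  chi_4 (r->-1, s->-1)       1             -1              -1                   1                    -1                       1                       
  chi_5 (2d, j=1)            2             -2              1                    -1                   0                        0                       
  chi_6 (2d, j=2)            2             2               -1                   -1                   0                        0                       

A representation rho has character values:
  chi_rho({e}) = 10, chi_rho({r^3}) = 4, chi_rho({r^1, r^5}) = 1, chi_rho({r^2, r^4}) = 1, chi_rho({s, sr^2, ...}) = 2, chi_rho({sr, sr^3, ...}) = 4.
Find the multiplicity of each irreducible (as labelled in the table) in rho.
Multiplicities: chi_1: 3, chi_2: 0, chi_3: 0, chi_4: 1, chi_5: 1, chi_6: 2.

Solution. Use <chi_rho, chi> = (1/|G|) sum_C |C| * chi_rho(C) * conj(chi(C)) with |G| = 12 for each irreducible chi in the table:
  <chi_rho, chi_1> = (1/12)[1*(10)*conj(1) + 1*(4)*conj(1) + 2*(1)*conj(1) + 2*(1)*conj(1) + 3*(2)*conj(1) + 3*(4)*conj(1)]
      = (1/12)[(10) + (4) + (2) + (2) + (6) + (12)] = 36/12 = 3
  <chi_rho, chi_2> = (1/12)[1*(10)*conj(1) + 1*(4)*conj(1) + 2*(1)*conj(1) + 2*(1)*conj(1) + 3*(2)*conj(-1) + 3*(4)*conj(-1)]
      = (1/12)[(10) + (4) + (2) + (2) + (-6) + (-12)] = 0/12 = 0
  <chi_rho, chi_3> = (1/12)[1*(10)*conj(1) + 1*(4)*conj(-1) + 2*(1)*conj(-1) + 2*(1)*conj(1) + 3*(2)*conj(1) + 3*(4)*conj(-1)]
      = (1/12)[(10) + (-4) + (-2) + (2) + (6) + (-12)] = 0/12 = 0
  <chi_rho, chi_4> = (1/12)[1*(10)*conj(1) + 1*(4)*conj(-1) + 2*(1)*conj(-1) + 2*(1)*conj(1) + 3*(2)*conj(-1) + 3*(4)*conj(1)]
      = (1/12)[(10) + (-4) + (-2) + (2) + (-6) + (12)] = 12/12 = 1
  <chi_rho, chi_5> = (1/12)[1*(10)*conj(2) + 1*(4)*conj(-2) + 2*(1)*conj(1) + 2*(1)*conj(-1) + 3*(2)*conj(0) + 3*(4)*conj(0)]
      = (1/12)[(20) + (-8) + (2) + (-2) + (0) + (0)] = 12/12 = 1
  <chi_rho, chi_6> = (1/12)[1*(10)*conj(2) + 1*(4)*conj(2) + 2*(1)*conj(-1) + 2*(1)*conj(-1) + 3*(2)*conj(0) + 3*(4)*conj(0)]
      = (1/12)[(20) + (8) + (-2) + (-2) + (0) + (0)] = 24/12 = 2
Dimension check: dim(rho) = sum (mult * dim) = 3*1 + 0*1 + 0*1 + 1*1 + 1*2 + 2*2 = 10 = chi_rho(e) = 10.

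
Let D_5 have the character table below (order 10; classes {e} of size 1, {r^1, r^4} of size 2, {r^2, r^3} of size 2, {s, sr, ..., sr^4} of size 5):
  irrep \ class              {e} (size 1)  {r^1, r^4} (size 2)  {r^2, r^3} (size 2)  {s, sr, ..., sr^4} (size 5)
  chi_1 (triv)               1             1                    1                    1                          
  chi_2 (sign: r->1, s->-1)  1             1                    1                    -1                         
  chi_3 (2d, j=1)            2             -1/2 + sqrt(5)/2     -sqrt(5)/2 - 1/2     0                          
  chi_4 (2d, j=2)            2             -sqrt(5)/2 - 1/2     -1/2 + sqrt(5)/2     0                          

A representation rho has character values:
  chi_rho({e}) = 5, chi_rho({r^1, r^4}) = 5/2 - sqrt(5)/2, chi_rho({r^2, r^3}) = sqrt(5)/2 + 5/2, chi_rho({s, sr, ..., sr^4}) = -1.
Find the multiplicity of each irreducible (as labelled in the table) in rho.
Multiplicities: chi_1: 1, chi_2: 2, chi_3: 0, chi_4: 1.

Justification: Use <chi_rho, chi> = (1/|G|) sum_C |C| * chi_rho(C) * conj(chi(C)) with |G| = 10 for each irreducible chi in the table:
  <chi_rho, chi_1> = (1/10)[1*(5)*conj(1) + 2*(5/2 - sqrt(5)/2)*conj(1) + 2*(sqrt(5)/2 + 5/2)*conj(1) + 5*(-1)*conj(1)]
      = (1/10)[(5) + (5 - sqrt(5)) + (sqrt(5) + 5) + (-5)] = 10/10 = 1
  <chi_rho, chi_2> = (1/10)[1*(5)*conj(1) + 2*(5/2 - sqrt(5)/2)*conj(1) + 2*(sqrt(5)/2 + 5/2)*conj(1) + 5*(-1)*conj(-1)]
      = (1/10)[(5) + (5 - sqrt(5)) + (sqrt(5) + 5) + (5)] = 20/10 = 2
  <chi_rho, chi_3> = (1/10)[1*(5)*conj(2) + 2*(5/2 - sqrt(5)/2)*conj(-1/2 + sqrt(5)/2) + 2*(sqrt(5)/2 + 5/2)*conj(-sqrt(5)/2 - 1/2) + 5*(-1)*conj(0)]
      = (1/10)[(10) + (-5 + 3*sqrt(5)) + (-3*sqrt(5) - 5) + (0)] = 0/10 = 0
  <chi_rho, chi_4> = (1/10)[1*(5)*conj(2) + 2*(5/2 - sqrt(5)/2)*conj(-sqrt(5)/2 - 1/2) + 2*(sqrt(5)/2 + 5/2)*conj(-1/2 + sqrt(5)/2) + 5*(-1)*conj(0)]
      = (1/10)[(10) + (-2*sqrt(5)) + (2*sqrt(5)) + (0)] = 10/10 = 1
Dimension check: dim(rho) = sum (mult * dim) = 1*1 + 2*1 + 0*2 + 1*2 = 5 = chi_rho(e) = 5.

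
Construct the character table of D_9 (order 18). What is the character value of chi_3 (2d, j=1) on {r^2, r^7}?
Conjugacy classes: {e} of size 1, {r^1, r^8} of size 2, {r^2, r^7} of size 2, {r^3, r^6} of size 2, {r^4, r^5} of size 2, {s, sr, ..., sr^8} of size 9.
Character table:
  irrep \ class              {e} (size 1)  {r^1, r^8} (size 2)  {r^2, r^7} (size 2)  {r^3, r^6} (size 2)  {r^4, r^5} (size 2)  {s, sr, ..., sr^8} (size 9)
  chi_1 (triv)               1             1                    1                    1                    1                    1                          
  chi_2 (sign: r->1, s->-1)  1             1                    1                    1                    1                    -1                         
  chi_3 (2d, j=1)            2             2*cos(2*pi/9)        2*cos(4*pi/9)        -1                   -2*cos(pi/9)         0                          
  chi_4 (2d, j=2)            2             2*cos(4*pi/9)        -2*cos(pi/9)         -1                   2*cos(2*pi/9)        0                          
  chi_5 (2d, j=3)            2             -1                   -1                   2                    -1                   0                          
  chi_6 (2d, j=4)            2             -2*cos(pi/9)         2*cos(2*pi/9)        -1                   2*cos(4*pi/9)        0                          

Spot check: chi_3 (2d, j=1) on {r^2, r^7} = 2*cos(4*pi/9).

Working: D_9 has order 2*9 = 18 with 6 conjugacy classes, hence 6 irreducibles. Sum of squared dims 1 + 1 + 4 + 4 + 4 + 4 = 18 = |G|. Linear characters come from the abelianisation; the 2-dimensional irreps have character r^k -> 2*cos(2*pi*j*k/9), reflections -> 0.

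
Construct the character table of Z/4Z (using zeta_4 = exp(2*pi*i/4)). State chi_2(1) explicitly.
Character table of Z/4Z (irreps indexed chi_0,...,chi_3 with chi_k(m) = zeta_4^(k*m), zeta_4 = exp(2*pi*i/4)):
  irrep \ class  {0} (size 1)  {1} (size 1)  {2} (size 1)  {3} (size 1)
  chi_0          1             1             1             1           
  chi_1          1             I             -1            -I          
  chi_2          1             -1            1             -1          
  chi_3          1             -I            -1            I           

Spot check: chi_2(1) = zeta_4^(2*1) = zeta_4^2 = -1.

Details: Z/4Z is abelian, so all 4 irreducible complex representations are 1-dimensional. They are given by chi_k(m) = zeta_4^(k*m) for k = 0,...,3. Row orthogonality: sum_m chi_k(m) conj(chi_l(m)) = 4 * [k = l].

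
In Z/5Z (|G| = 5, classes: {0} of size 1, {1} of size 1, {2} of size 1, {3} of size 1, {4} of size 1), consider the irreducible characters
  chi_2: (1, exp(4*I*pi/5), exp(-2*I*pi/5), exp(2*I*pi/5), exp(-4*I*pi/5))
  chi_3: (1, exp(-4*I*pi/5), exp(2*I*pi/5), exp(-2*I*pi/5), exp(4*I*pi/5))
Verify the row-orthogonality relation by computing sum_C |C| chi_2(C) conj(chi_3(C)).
Sum = 0; so <chi_2, chi_3> = 0 (distinct irreducibles are orthogonal).

Proof sketch: Compute term by term over conjugacy classes (|C| * chi_2(C) * conj(chi_3(C))):
  1*(1)*conj(1) + 1*(exp(4*I*pi/5))*conj(exp(-4*I*pi/5)) + 1*(exp(-2*I*pi/5))*conj(exp(2*I*pi/5)) + 1*(exp(2*I*pi/5))*conj(exp(-2*I*pi/5)) + 1*(exp(-4*I*pi/5))*conj(exp(4*I*pi/5))
  = (1) + (exp(-2*I*pi/5)) + (exp(-4*I*pi/5)) + (exp(4*I*pi/5)) + (exp(2*I*pi/5))
  = 0.
(Exp terms are combined using exp(i*s)*conj(exp(i*t)) = exp(i*(s-t)), and sums of them are collapsed using the identity that for every m > 1 the m distinct m-th roots of unity sum to 0, e.g. 1 + exp(2*I*pi/3) + exp(-2*I*pi/3) = 0.)
Dividing by |G| = 5 gives 0/5 = 0, matching the row-orthogonality relation <chi_2, chi_3> = [chi_2 = chi_3].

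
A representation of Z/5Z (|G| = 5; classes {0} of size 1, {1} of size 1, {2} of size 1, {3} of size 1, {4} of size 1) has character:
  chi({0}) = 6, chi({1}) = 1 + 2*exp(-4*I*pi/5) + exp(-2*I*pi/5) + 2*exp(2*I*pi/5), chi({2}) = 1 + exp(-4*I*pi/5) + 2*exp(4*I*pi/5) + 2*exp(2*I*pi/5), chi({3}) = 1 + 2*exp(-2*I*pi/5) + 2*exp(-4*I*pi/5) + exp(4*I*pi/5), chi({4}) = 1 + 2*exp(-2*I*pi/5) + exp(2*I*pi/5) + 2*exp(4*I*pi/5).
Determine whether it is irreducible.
Not irreducible (reducible): <chi, chi> = 10 > 1.

Solution. <chi, chi> = (1/|G|) sum_C |C| * |chi(C)|^2 = (1/5)[1*|6|^2 + 1*|1 + 2*exp(-4*I*pi/5) + exp(-2*I*pi/5) + 2*exp(2*I*pi/5)|^2 + 1*|1 + exp(-4*I*pi/5) + 2*exp(4*I*pi/5) + 2*exp(2*I*pi/5)|^2 + 1*|1 + 2*exp(-2*I*pi/5) + 2*exp(-4*I*pi/5) + exp(4*I*pi/5)|^2 + 1*|1 + 2*exp(-2*I*pi/5) + exp(2*I*pi/5) + 2*exp(4*I*pi/5)|^2]
  = (1/5)[(36) + (10 + 5*exp(-2*I*pi/5) + 8*exp(-4*I*pi/5) + 8*exp(4*I*pi/5) + 5*exp(2*I*pi/5)) + (10 + 8*exp(-2*I*pi/5) + 5*exp(-4*I*pi/5) + 5*exp(4*I*pi/5) + 8*exp(2*I*pi/5)) + (10 + 8*exp(-2*I*pi/5) + 5*exp(-4*I*pi/5) + 5*exp(4*I*pi/5) + 8*exp(2*I*pi/5)) + (10 + 5*exp(-2*I*pi/5) + 8*exp(-4*I*pi/5) + 8*exp(4*I*pi/5) + 5*exp(2*I*pi/5))] = 50/5 = 10.
(Exp terms are combined using exp(i*s)*conj(exp(i*t)) = exp(i*(s-t)), and sums of them are collapsed using the identity that for every m > 1 the m distinct m-th roots of unity sum to 0, e.g. 1 + exp(2*I*pi/3) + exp(-2*I*pi/3) = 0.)
A character is irreducible iff <chi, chi> = 1, so this representation is reducible.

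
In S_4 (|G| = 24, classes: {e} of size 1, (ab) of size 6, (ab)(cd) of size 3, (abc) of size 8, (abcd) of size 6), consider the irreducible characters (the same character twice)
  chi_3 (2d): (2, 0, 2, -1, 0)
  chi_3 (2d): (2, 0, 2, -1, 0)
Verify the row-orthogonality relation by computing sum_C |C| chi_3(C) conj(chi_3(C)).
Sum = 24 = |G| = 24; so <chi_3, chi_3> = 1 (norm-1 confirms irreducibility).

Explanation: Compute term by term over conjugacy classes (|C| * chi_3(C) * conj(chi_3(C))):
  1*(2)*conj(2) + 6*(0)*conj(0) + 3*(2)*conj(2) + 8*(-1)*conj(-1) + 6*(0)*conj(0)
  = (4) + (0) + (12) + (8) + (0)
  = 24.
Dividing by |G| = 24 gives 24/24 = 1, matching the row-orthogonality relation <chi_3, chi_3> = [chi_3 = chi_3].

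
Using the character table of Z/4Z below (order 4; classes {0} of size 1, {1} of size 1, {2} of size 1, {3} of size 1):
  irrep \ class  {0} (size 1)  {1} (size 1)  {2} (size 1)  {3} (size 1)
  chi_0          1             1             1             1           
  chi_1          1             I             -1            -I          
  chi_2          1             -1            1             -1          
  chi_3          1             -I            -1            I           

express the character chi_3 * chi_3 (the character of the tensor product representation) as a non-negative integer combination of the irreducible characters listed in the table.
chi_3 tensor chi_3 = chi_2 (all other irreducibles have multiplicity 0).

Details: The character of a tensor product is the pointwise product (chi_3 * chi_3)(C) = chi_3(C) * chi_3(C):
  {0}: (1)*(1), {1}: (-I)*(-I), {2}: (-1)*(-1), {3}: (I)*(I)
so (chi_3 * chi_3) takes values
  {0} -> 1, {1} -> -1, {2} -> 1, {3} -> -1.
Now take the inner product of this character with each irreducible chi from the table, <chi_3*chi_3, chi> = (1/4) sum_C |C| (chi_3*chi_3)(C) conj(chi(C)):
  <chi_3*chi_3, chi_0> = (1/4)[1*(1)*conj(1) + 1*(-1)*conj(1) + 1*(1)*conj(1) + 1*(-1)*conj(1)]
      = (1/4)[(1) + (-1) + (1) + (-1)] = 0/4 = 0
  <chi_3*chi_3, chi_1> = (1/4)[1*(1)*conj(1) + 1*(-1)*conj(I) + 1*(1)*conj(-1) + 1*(-1)*conj(-I)]
      = (1/4)[(1) + (I) + (-1) + (-I)] = 0/4 = 0
  <chi_3*chi_3, chi_2> = (1/4)[1*(1)*conj(1) + 1*(-1)*conj(-1) + 1*(1)*conj(1) + 1*(-1)*conj(-1)]
      = (1/4)[(1) + (1) + (1) + (1)] = 4/4 = 1
  <chi_3*chi_3, chi_3> = (1/4)[1*(1)*conj(1) + 1*(-1)*conj(-I) + 1*(1)*conj(-1) + 1*(-1)*conj(I)]
      = (1/4)[(1) + (-I) + (-1) + (I)] = 0/4 = 0
(Exp terms are combined using exp(i*s)*conj(exp(i*t)) = exp(i*(s-t)), and sums of them are collapsed using the identity that for every m > 1 the m distinct m-th roots of unity sum to 0, e.g. 1 + exp(2*I*pi/3) + exp(-2*I*pi/3) = 0.)
Hence the multiplicities are chi_2: 1. Dimension check: dim(chi_3)*dim(chi_3) = 1*1 = 1 and sum (mult * dim) = 1*1 = 1.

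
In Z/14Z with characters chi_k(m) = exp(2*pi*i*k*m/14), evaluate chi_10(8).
chi_10(8) = zeta_14^80 = exp(-4*I*pi/7)

Explanation: chi_10(8) = zeta_14^(10*8) = zeta_14^80. Since zeta_14^14 = 1, this equals zeta_14^10 = exp(2*pi*i*10/14) = exp(-4*I*pi/7).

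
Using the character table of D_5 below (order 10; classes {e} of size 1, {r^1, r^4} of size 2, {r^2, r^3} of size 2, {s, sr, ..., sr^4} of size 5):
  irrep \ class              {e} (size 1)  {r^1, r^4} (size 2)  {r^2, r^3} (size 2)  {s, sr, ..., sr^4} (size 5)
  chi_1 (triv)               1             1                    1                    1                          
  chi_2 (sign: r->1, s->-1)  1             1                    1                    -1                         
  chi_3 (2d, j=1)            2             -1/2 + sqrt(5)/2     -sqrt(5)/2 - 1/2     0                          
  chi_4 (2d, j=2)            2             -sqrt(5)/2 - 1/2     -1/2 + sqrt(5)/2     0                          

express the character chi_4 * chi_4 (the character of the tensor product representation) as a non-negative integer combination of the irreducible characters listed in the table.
chi_4 tensor chi_4 = chi_1 + chi_2 + chi_3 (all other irreducibles have multiplicity 0).

Working: The character of a tensor product is the pointwise product (chi_4 * chi_4)(C) = chi_4(C) * chi_4(C):
  {e}: (2)*(2), {r^1, r^4}: (-sqrt(5)/2 - 1/2)*(-sqrt(5)/2 - 1/2), {r^2, r^3}: (-1/2 + sqrt(5)/2)*(-1/2 + sqrt(5)/2), {s, sr, ..., sr^4}: (0)*(0)
so (chi_4 * chi_4) takes values
  {e} -> 4, {r^1, r^4} -> sqrt(5)/2 + 3/2, {r^2, r^3} -> 3/2 - sqrt(5)/2, {s, sr, ..., sr^4} -> 0.
Now take the inner product of this character with each irreducible chi from the table, <chi_4*chi_4, chi> = (1/10) sum_C |C| (chi_4*chi_4)(C) conj(chi(C)):
  <chi_4*chi_4, chi_1> = (1/10)[1*(4)*conj(1) + 2*(sqrt(5)/2 + 3/2)*conj(1) + 2*(3/2 - sqrt(5)/2)*conj(1) + 5*(0)*conj(1)]
      = (1/10)[(4) + (sqrt(5) + 3) + (3 - sqrt(5)) + (0)] = 10/10 = 1
  <chi_4*chi_4, chi_2> = (1/10)[1*(4)*conj(1) + 2*(sqrt(5)/2 + 3/2)*conj(1) + 2*(3/2 - sqrt(5)/2)*conj(1) + 5*(0)*conj(-1)]
      = (1/10)[(4) + (sqrt(5) + 3) + (3 - sqrt(5)) + (0)] = 10/10 = 1
  <chi_4*chi_4, chi_3> = (1/10)[1*(4)*conj(2) + 2*(sqrt(5)/2 + 3/2)*conj(-1/2 + sqrt(5)/2) + 2*(3/2 - sqrt(5)/2)*conj(-sqrt(5)/2 - 1/2) + 5*(0)*conj(0)]
      = (1/10)[(8) + (1 + sqrt(5)) + (1 - sqrt(5)) + (0)] = 10/10 = 1
  <chi_4*chi_4, chi_4> = (1/10)[1*(4)*conj(2) + 2*(sqrt(5)/2 + 3/2)*conj(-sqrt(5)/2 - 1/2) + 2*(3/2 - sqrt(5)/2)*conj(-1/2 + sqrt(5)/2) + 5*(0)*conj(0)]
      = (1/10)[(8) + (-2*sqrt(5) - 4) + (-4 + 2*sqrt(5)) + (0)] = 0/10 = 0
Hence the multiplicities are chi_1: 1, chi_2: 1, chi_3: 1. Dimension check: dim(chi_4)*dim(chi_4) = 2*2 = 4 and sum (mult * dim) = 1*1 + 1*1 + 1*2 = 4.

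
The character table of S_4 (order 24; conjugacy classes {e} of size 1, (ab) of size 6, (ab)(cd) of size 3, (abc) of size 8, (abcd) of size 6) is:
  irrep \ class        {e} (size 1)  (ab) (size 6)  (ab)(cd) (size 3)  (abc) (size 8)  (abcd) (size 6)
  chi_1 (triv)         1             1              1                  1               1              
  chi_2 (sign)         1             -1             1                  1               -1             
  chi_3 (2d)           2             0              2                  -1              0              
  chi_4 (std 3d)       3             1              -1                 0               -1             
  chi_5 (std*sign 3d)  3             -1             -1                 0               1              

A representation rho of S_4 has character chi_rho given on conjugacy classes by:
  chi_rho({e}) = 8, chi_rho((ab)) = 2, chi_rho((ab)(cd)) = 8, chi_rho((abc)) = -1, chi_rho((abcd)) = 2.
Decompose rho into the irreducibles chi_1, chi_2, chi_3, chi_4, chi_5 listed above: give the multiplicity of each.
Multiplicities: chi_1: 2, chi_2: 0, chi_3: 3, chi_4: 0, chi_5: 0.

Solution. Use <chi_rho, chi> = (1/|G|) sum_C |C| * chi_rho(C) * conj(chi(C)) with |G| = 24 for each irreducible chi in the table:
  <chi_rho, chi_1> = (1/24)[1*(8)*conj(1) + 6*(2)*conj(1) + 3*(8)*conj(1) + 8*(-1)*conj(1) + 6*(2)*conj(1)]
      = (1/24)[(8) + (12) + (24) + (-8) + (12)] = 48/24 = 2
  <chi_rho, chi_2> = (1/24)[1*(8)*conj(1) + 6*(2)*conj(-1) + 3*(8)*conj(1) + 8*(-1)*conj(1) + 6*(2)*conj(-1)]
      = (1/24)[(8) + (-12) + (24) + (-8) + (-12)] = 0/24 = 0
  <chi_rho, chi_3> = (1/24)[1*(8)*conj(2) + 6*(2)*conj(0) + 3*(8)*conj(2) + 8*(-1)*conj(-1) + 6*(2)*conj(0)]
      = (1/24)[(16) + (0) + (48) + (8) + (0)] = 72/24 = 3
  <chi_rho, chi_4> = (1/24)[1*(8)*conj(3) + 6*(2)*conj(1) + 3*(8)*conj(-1) + 8*(-1)*conj(0) + 6*(2)*conj(-1)]
      = (1/24)[(24) + (12) + (-24) + (0) + (-12)] = 0/24 = 0
  <chi_rho, chi_5> = (1/24)[1*(8)*conj(3) + 6*(2)*conj(-1) + 3*(8)*conj(-1) + 8*(-1)*conj(0) + 6*(2)*conj(1)]
      = (1/24)[(24) + (-12) + (-24) + (0) + (12)] = 0/24 = 0
Dimension check: dim(rho) = sum (mult * dim) = 2*1 + 0*1 + 3*2 + 0*3 + 0*3 = 8 = chi_rho(e) = 8.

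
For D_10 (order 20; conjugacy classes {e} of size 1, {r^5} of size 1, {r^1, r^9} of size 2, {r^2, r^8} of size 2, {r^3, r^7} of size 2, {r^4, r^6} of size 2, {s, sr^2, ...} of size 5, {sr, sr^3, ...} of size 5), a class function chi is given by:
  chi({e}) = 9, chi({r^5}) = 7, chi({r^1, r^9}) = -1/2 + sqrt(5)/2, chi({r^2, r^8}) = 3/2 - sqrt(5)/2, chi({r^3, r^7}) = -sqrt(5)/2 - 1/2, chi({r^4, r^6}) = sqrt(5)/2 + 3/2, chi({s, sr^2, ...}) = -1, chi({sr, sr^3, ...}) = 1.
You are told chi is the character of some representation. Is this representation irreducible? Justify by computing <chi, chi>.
Not irreducible (reducible): <chi, chi> = 8 > 1.

Justification: <chi, chi> = (1/|G|) sum_C |C| * |chi(C)|^2 = (1/20)[1*|9|^2 + 1*|7|^2 + 2*|-1/2 + sqrt(5)/2|^2 + 2*|3/2 - sqrt(5)/2|^2 + 2*|-sqrt(5)/2 - 1/2|^2 + 2*|sqrt(5)/2 + 3/2|^2 + 5*|-1|^2 + 5*|1|^2]
  = (1/20)[(81) + (49) + (3 - sqrt(5)) + (7 - 3*sqrt(5)) + (sqrt(5) + 3) + (3*sqrt(5) + 7) + (5) + (5)] = 160/20 = 8.
A character is irreducible iff <chi, chi> = 1, so this representation is reducible.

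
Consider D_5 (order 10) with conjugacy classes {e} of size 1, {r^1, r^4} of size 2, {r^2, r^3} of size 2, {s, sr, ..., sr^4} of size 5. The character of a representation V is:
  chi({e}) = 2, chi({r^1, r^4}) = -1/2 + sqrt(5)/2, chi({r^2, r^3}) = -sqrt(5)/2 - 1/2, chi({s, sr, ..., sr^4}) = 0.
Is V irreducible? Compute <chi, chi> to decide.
Irreducible: <chi, chi> = 1.

<chi, chi> = (1/|G|) sum_C |C| * |chi(C)|^2 = (1/10)[1*|2|^2 + 2*|-1/2 + sqrt(5)/2|^2 + 2*|-sqrt(5)/2 - 1/2|^2 + 5*|0|^2]
  = (1/10)[(4) + (3 - sqrt(5)) + (sqrt(5) + 3) + (0)] = 10/10 = 1.
A character is irreducible iff <chi, chi> = 1, so this representation is irreducible.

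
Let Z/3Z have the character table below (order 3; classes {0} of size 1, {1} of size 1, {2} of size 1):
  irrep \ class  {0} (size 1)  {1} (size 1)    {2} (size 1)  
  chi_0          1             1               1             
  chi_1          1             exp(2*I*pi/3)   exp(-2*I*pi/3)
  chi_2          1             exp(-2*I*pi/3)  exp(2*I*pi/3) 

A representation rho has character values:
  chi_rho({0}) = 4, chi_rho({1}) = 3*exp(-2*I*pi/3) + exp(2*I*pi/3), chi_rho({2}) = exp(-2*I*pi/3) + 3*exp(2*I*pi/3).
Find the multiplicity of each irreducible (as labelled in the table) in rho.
Multiplicities: chi_0: 0, chi_1: 1, chi_2: 3.

Working: Use <chi_rho, chi> = (1/|G|) sum_C |C| * chi_rho(C) * conj(chi(C)) with |G| = 3 for each irreducible chi in the table:
  <chi_rho, chi_0> = (1/3)[1*(4)*conj(1) + 1*(3*exp(-2*I*pi/3) + exp(2*I*pi/3))*conj(1) + 1*(exp(-2*I*pi/3) + 3*exp(2*I*pi/3))*conj(1)]
      = (1/3)[(4) + (3*exp(-2*I*pi/3) + exp(2*I*pi/3)) + (exp(-2*I*pi/3) + 3*exp(2*I*pi/3))] = 0/3 = 0
  <chi_rho, chi_1> = (1/3)[1*(4)*conj(1) + 1*(3*exp(-2*I*pi/3) + exp(2*I*pi/3))*conj(exp(2*I*pi/3)) + 1*(exp(-2*I*pi/3) + 3*exp(2*I*pi/3))*conj(exp(-2*I*pi/3))]
      = (1/3)[(4) + (1 + 3*exp(2*I*pi/3)) + (1 + 3*exp(-2*I*pi/3))] = 3/3 = 1
  <chi_rho, chi_2> = (1/3)[1*(4)*conj(1) + 1*(3*exp(-2*I*pi/3) + exp(2*I*pi/3))*conj(exp(-2*I*pi/3)) + 1*(exp(-2*I*pi/3) + 3*exp(2*I*pi/3))*conj(exp(2*I*pi/3))]
      = (1/3)[(4) + (3 + exp(-2*I*pi/3)) + (3 + exp(2*I*pi/3))] = 9/3 = 3
(Exp terms are combined using exp(i*s)*conj(exp(i*t)) = exp(i*(s-t)), and sums of them are collapsed using the identity that for every m > 1 the m distinct m-th roots of unity sum to 0, e.g. 1 + exp(2*I*pi/3) + exp(-2*I*pi/3) = 0.)
Dimension check: dim(rho) = sum (mult * dim) = 0*1 + 1*1 + 3*1 = 4 = chi_rho(e) = 4.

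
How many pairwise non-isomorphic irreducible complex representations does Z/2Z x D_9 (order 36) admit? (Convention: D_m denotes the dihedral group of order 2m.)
12

Working: The number of irreducible complex representations of a finite group equals its number of conjugacy classes. For a direct product, #classes(G x H) = #classes(G) * #classes(H). Z/2Z has 2 classes (abelian), D_9 has 6 classes, so 2 * 6 = 12, so Z/2Z x D_9 (order 36) has exactly 12 irreducible complex representations.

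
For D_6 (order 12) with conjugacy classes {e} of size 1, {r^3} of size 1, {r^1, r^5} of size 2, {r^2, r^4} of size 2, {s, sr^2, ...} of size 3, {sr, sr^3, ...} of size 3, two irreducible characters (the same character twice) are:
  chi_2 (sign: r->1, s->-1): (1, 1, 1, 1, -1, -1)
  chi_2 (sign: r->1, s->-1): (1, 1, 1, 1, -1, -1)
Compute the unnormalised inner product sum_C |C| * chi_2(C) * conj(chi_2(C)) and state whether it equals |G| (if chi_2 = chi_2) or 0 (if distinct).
Sum = 12 = |G| = 12; so <chi_2, chi_2> = 1 (norm-1 confirms irreducibility).

Explanation: Compute term by term over conjugacy classes (|C| * chi_2(C) * conj(chi_2(C))):
  1*(1)*conj(1) + 1*(1)*conj(1) + 2*(1)*conj(1) + 2*(1)*conj(1) + 3*(-1)*conj(-1) + 3*(-1)*conj(-1)
  = (1) + (1) + (2) + (2) + (3) + (3)
  = 12.
Dividing by |G| = 12 gives 12/12 = 1, matching the row-orthogonality relation <chi_2, chi_2> = [chi_2 = chi_2].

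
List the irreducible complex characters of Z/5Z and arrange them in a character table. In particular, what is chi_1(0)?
Character table of Z/5Z (irreps indexed chi_0,...,chi_4 with chi_k(m) = zeta_5^(k*m), zeta_5 = exp(2*pi*i/5)):
  irrep \ class  {0} (size 1)  {1} (size 1)    {2} (size 1)    {3} (size 1)    {4} (size 1)  
  chi_0          1             1               1               1               1             
  chi_1          1             exp(2*I*pi/5)   exp(4*I*pi/5)   exp(-4*I*pi/5)  exp(-2*I*pi/5)
  chi_2          1             exp(4*I*pi/5)   exp(-2*I*pi/5)  exp(2*I*pi/5)   exp(-4*I*pi/5)
  chi_3          1             exp(-4*I*pi/5)  exp(2*I*pi/5)   exp(-2*I*pi/5)  exp(4*I*pi/5) 
  chi_4          1             exp(-2*I*pi/5)  exp(-4*I*pi/5)  exp(4*I*pi/5)   exp(2*I*pi/5) 

Spot check: chi_1(0) = zeta_5^(1*0) = zeta_5^0 = 1.

Why: Z/5Z is abelian, so all 5 irreducible complex representations are 1-dimensional. They are given by chi_k(m) = zeta_5^(k*m) for k = 0,...,4. Row orthogonality: sum_m chi_k(m) conj(chi_l(m)) = 5 * [k = l].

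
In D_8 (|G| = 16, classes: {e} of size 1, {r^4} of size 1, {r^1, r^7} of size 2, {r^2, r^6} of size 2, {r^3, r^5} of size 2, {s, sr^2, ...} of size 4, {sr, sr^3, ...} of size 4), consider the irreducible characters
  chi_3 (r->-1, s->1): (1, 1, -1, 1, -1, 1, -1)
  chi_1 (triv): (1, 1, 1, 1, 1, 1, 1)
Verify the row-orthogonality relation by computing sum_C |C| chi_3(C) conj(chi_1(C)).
Sum = 0; so <chi_3, chi_1> = 0 (distinct irreducibles are orthogonal).

Compute term by term over conjugacy classes (|C| * chi_3(C) * conj(chi_1(C))):
  1*(1)*conj(1) + 1*(1)*conj(1) + 2*(-1)*conj(1) + 2*(1)*conj(1) + 2*(-1)*conj(1) + 4*(1)*conj(1) + 4*(-1)*conj(1)
  = (1) + (1) + (-2) + (2) + (-2) + (4) + (-4)
  = 0.
Dividing by |G| = 16 gives 0/16 = 0, matching the row-orthogonality relation <chi_3, chi_1> = [chi_3 = chi_1].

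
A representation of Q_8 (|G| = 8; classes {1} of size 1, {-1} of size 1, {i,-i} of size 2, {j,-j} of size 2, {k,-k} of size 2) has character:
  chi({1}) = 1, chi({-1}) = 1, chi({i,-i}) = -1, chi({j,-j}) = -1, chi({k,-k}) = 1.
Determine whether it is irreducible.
Irreducible: <chi, chi> = 1.

Justification: <chi, chi> = (1/|G|) sum_C |C| * |chi(C)|^2 = (1/8)[1*|1|^2 + 1*|1|^2 + 2*|-1|^2 + 2*|-1|^2 + 2*|1|^2]
  = (1/8)[(1) + (1) + (2) + (2) + (2)] = 8/8 = 1.
A character is irreducible iff <chi, chi> = 1, so this representation is irreducible.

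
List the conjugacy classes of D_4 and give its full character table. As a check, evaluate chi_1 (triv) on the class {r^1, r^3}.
Conjugacy classes: {e} of size 1, {r^2} of size 1, {r^1, r^3} of size 2, {s, sr^2, ...} of size 2, {sr, sr^3, ...} of size 2.
Character table:
  irrep \ class              {e} (size 1)  {r^2} (size 1)  {r^1, r^3} (size 2)  {s, sr^2, ...} (size 2)  {sr, sr^3, ...} (size 2)
  chi_1 (triv)               1             1               1                    1                        1                       
  chi_2 (sign: r->1, s->-1)  1             1               1                    -1                       -1                      
  chi_3 (r->-1, s->1)        1             1               -1                   1                        -1                      
  chi_4 (r->-1, s->-1)       1             1               -1                   -1                       1                       
  chi_5 (2d, j=1)            2             -2              0                    0                        0                       

Spot check: chi_1 (triv) on {r^1, r^3} = 1.

Derivation: D_4 has order 2*4 = 8 with 5 conjugacy classes, hence 5 irreducibles. Sum of squared dims 1 + 1 + 1 + 1 + 4 = 8 = |G|. Linear characters come from the abelianisation; the 2-dimensional irreps have character r^k -> 2*cos(2*pi*j*k/4), reflections -> 0.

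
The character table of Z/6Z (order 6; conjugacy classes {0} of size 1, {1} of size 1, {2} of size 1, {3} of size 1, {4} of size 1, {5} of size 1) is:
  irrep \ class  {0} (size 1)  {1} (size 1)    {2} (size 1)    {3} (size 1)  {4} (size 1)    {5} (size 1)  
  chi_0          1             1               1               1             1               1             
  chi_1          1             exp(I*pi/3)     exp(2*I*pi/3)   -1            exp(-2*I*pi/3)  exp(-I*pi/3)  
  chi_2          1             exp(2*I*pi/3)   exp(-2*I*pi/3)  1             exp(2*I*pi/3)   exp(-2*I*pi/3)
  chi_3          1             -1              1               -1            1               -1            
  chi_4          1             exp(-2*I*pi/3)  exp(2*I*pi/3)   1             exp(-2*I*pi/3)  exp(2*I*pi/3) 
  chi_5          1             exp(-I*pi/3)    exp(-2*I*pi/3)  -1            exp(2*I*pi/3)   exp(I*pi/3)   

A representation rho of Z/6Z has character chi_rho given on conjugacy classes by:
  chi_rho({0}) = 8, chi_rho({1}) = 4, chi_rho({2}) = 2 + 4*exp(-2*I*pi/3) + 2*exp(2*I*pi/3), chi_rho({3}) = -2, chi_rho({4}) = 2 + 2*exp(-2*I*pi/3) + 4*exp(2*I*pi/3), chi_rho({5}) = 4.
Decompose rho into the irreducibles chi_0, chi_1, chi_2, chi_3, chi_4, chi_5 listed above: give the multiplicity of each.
Multiplicities: chi_0: 2, chi_1: 2, chi_2: 1, chi_3: 0, chi_4: 0, chi_5: 3.

Argument: Use <chi_rho, chi> = (1/|G|) sum_C |C| * chi_rho(C) * conj(chi(C)) with |G| = 6 for each irreducible chi in the table:
  <chi_rho, chi_0> = (1/6)[1*(8)*conj(1) + 1*(4)*conj(1) + 1*(2 + 4*exp(-2*I*pi/3) + 2*exp(2*I*pi/3))*conj(1) + 1*(-2)*conj(1) + 1*(2 + 2*exp(-2*I*pi/3) + 4*exp(2*I*pi/3))*conj(1) + 1*(4)*conj(1)]
      = (1/6)[(8) + (4) + (2 + 4*exp(-2*I*pi/3) + 2*exp(2*I*pi/3)) + (-2) + (2 + 2*exp(-2*I*pi/3) + 4*exp(2*I*pi/3)) + (4)] = 12/6 = 2
  <chi_rho, chi_1> = (1/6)[1*(8)*conj(1) + 1*(4)*conj(exp(I*pi/3)) + 1*(2 + 4*exp(-2*I*pi/3) + 2*exp(2*I*pi/3))*conj(exp(2*I*pi/3)) + 1*(-2)*conj(-1) + 1*(2 + 2*exp(-2*I*pi/3) + 4*exp(2*I*pi/3))*conj(exp(-2*I*pi/3)) + 1*(4)*conj(exp(-I*pi/3))]
      = (1/6)[(8) + (2 + 3*exp(-2*I*pi/3) + 2*exp(-I*pi/3) + exp(I*pi/3)) + (2 + 2*exp(-2*I*pi/3) + 4*exp(2*I*pi/3)) + (2) + (2 + 4*exp(-2*I*pi/3) + 2*exp(2*I*pi/3)) + (2 + exp(-I*pi/3) + 2*exp(I*pi/3) + 3*exp(2*I*pi/3))] = 12/6 = 2
  <chi_rho, chi_2> = (1/6)[1*(8)*conj(1) + 1*(4)*conj(exp(2*I*pi/3)) + 1*(2 + 4*exp(-2*I*pi/3) + 2*exp(2*I*pi/3))*conj(exp(-2*I*pi/3)) + 1*(-2)*conj(1) + 1*(2 + 2*exp(-2*I*pi/3) + 4*exp(2*I*pi/3))*conj(exp(2*I*pi/3)) + 1*(4)*conj(exp(-2*I*pi/3))]
      = (1/6)[(8) + (-2 + 2*exp(-2*I*pi/3) + 2*exp(-I*pi/3)) + (2) + (-2) + (2) + (-2 + 2*exp(2*I*pi/3) + 2*exp(I*pi/3))] = 6/6 = 1
  <chi_rho, chi_3> = (1/6)[1*(8)*conj(1) + 1*(4)*conj(-1) + 1*(2 + 4*exp(-2*I*pi/3) + 2*exp(2*I*pi/3))*conj(1) + 1*(-2)*conj(-1) + 1*(2 + 2*exp(-2*I*pi/3) + 4*exp(2*I*pi/3))*conj(1) + 1*(4)*conj(-1)]
      = (1/6)[(8) + (-4) + (2 + 4*exp(-2*I*pi/3) + 2*exp(2*I*pi/3)) + (2) + (2 + 2*exp(-2*I*pi/3) + 4*exp(2*I*pi/3)) + (-4)] = 0/6 = 0
  <chi_rho, chi_4> = (1/6)[1*(8)*conj(1) + 1*(4)*conj(exp(-2*I*pi/3)) + 1*(2 + 4*exp(-2*I*pi/3) + 2*exp(2*I*pi/3))*conj(exp(2*I*pi/3)) + 1*(-2)*conj(1) + 1*(2 + 2*exp(-2*I*pi/3) + 4*exp(2*I*pi/3))*conj(exp(-2*I*pi/3)) + 1*(4)*conj(exp(2*I*pi/3))]
      = (1/6)[(8) + (-2 + exp(-2*I*pi/3) + 2*exp(2*I*pi/3) + 3*exp(I*pi/3)) + (2 + 2*exp(-2*I*pi/3) + 4*exp(2*I*pi/3)) + (-2) + (2 + 4*exp(-2*I*pi/3) + 2*exp(2*I*pi/3)) + (-2 + 3*exp(-I*pi/3) + 2*exp(-2*I*pi/3) + exp(2*I*pi/3))] = 0/6 = 0
  <chi_rho, chi_5> = (1/6)[1*(8)*conj(1) + 1*(4)*conj(exp(-I*pi/3)) + 1*(2 + 4*exp(-2*I*pi/3) + 2*exp(2*I*pi/3))*conj(exp(-2*I*pi/3)) + 1*(-2)*conj(-1) + 1*(2 + 2*exp(-2*I*pi/3) + 4*exp(2*I*pi/3))*conj(exp(2*I*pi/3)) + 1*(4)*conj(exp(I*pi/3))]
      = (1/6)[(8) + (2 + 2*exp(2*I*pi/3) + 2*exp(I*pi/3)) + (2) + (2) + (2) + (2 + 2*exp(-2*I*pi/3) + 2*exp(-I*pi/3))] = 18/6 = 3
(Exp terms are combined using exp(i*s)*conj(exp(i*t)) = exp(i*(s-t)), and sums of them are collapsed using the identity that for every m > 1 the m distinct m-th roots of unity sum to 0, e.g. 1 + exp(2*I*pi/3) + exp(-2*I*pi/3) = 0.)
Dimension check: dim(rho) = sum (mult * dim) = 2*1 + 2*1 + 1*1 + 0*1 + 0*1 + 3*1 = 8 = chi_rho(e) = 8.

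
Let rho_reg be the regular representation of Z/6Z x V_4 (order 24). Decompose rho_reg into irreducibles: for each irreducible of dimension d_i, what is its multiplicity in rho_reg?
Each irreducible V_i of dimension d_i appears with multiplicity d_i, i.e. rho_reg = (direct sum over all irreducibles V_i) d_i V_i. The irreducible dimensions for Z/6Z x V_4 are 1, 1, 1, 1, 1, 1, 1, 1, 1, 1, 1, 1, 1, 1, 1, 1, 1, 1, 1, 1, 1, 1, 1, 1: 24 irreducibles of dimension 1, each with multiplicity 1. Total dimension 24*1*1 = 24 = |G|.

General theorem: in the regular representation of a finite group G, each irreducible appears with multiplicity equal to its dimension. Check: dim(rho_reg) = sum d_i^2 = 1 + 1 + 1 + 1 + 1 + 1 + 1 + 1 + 1 + 1 + 1 + 1 + 1 + 1 + 1 + 1 + 1 + 1 + 1 + 1 + 1 + 1 + 1 + 1 = 24 = |G|.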